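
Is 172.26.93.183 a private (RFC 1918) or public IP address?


RFC 1918 private ranges:
  10.0.0.0/8 (10.0.0.0 - 10.255.255.255)
  172.16.0.0/12 (172.16.0.0 - 172.31.255.255)
  192.168.0.0/16 (192.168.0.0 - 192.168.255.255)
Private (in 172.16.0.0/12)


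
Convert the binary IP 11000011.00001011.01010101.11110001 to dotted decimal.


11000011 = 195
00001011 = 11
01010101 = 85
11110001 = 241
IP: 195.11.85.241


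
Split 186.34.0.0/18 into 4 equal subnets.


New prefix = 18 + 2 = 20
Each subnet has 4096 addresses
  186.34.0.0/20
  186.34.16.0/20
  186.34.32.0/20
  186.34.48.0/20
Subnets: 186.34.0.0/20, 186.34.16.0/20, 186.34.32.0/20, 186.34.48.0/20


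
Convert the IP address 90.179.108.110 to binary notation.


90 = 01011010
179 = 10110011
108 = 01101100
110 = 01101110
Binary: 01011010.10110011.01101100.01101110


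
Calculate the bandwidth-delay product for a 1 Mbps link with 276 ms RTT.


BDP = bandwidth * RTT
= 1 Mbps * 276 ms
= 1 * 1e6 * 276 / 1000 bits
= 276000 bits
= 34500 bytes
= 33.6914 KB
BDP = 276000 bits (34500 bytes)


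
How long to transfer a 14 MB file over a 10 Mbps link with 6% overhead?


Effective throughput = 10 * (1 - 6/100) = 9.4 Mbps
File size in Mb = 14 * 8 = 112 Mb
Time = 112 / 9.4
Time = 11.9149 seconds


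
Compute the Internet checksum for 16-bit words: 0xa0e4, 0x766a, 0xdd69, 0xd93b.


Sum all words (with carry folding):
+ 0xa0e4 = 0xa0e4
+ 0x766a = 0x174f
+ 0xdd69 = 0xf4b8
+ 0xd93b = 0xcdf4
One's complement: ~0xcdf4
Checksum = 0x320b


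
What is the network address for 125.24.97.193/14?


IP:   01111101.00011000.01100001.11000001
Mask: 11111111.11111100.00000000.00000000
AND operation:
Net:  01111101.00011000.00000000.00000000
Network: 125.24.0.0/14


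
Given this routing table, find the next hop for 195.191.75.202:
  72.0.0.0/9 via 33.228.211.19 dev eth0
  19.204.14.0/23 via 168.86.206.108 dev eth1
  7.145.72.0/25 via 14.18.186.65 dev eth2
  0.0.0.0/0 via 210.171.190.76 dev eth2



Longest prefix match for 195.191.75.202:
  /9 72.0.0.0: no
  /23 19.204.14.0: no
  /25 7.145.72.0: no
  /0 0.0.0.0: MATCH
Selected: next-hop 210.171.190.76 via eth2 (matched /0)


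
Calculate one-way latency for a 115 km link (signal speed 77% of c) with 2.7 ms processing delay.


Speed = 0.77 * 3e5 km/s = 231000 km/s
Propagation delay = 115 / 231000 = 0.0005 s = 0.4978 ms
Processing delay = 2.7 ms
Total one-way latency = 3.1978 ms


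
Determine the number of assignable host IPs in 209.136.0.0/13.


Host bits = 32 - 13 = 19
Total addresses = 2^19 = 524288
Usable = total - 2 (network and broadcast)
Usable hosts: 524286


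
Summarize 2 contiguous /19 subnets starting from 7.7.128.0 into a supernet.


Original prefix: /19
Number of subnets: 2 = 2^1
New prefix = 19 - 1 = 18
Supernet: 7.7.128.0/18


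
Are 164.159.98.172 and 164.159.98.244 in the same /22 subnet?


Mask: 255.255.252.0
164.159.98.172 AND mask = 164.159.96.0
164.159.98.244 AND mask = 164.159.96.0
Yes, same subnet (164.159.96.0)


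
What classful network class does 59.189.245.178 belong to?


First octet: 59
Binary: 00111011
0xxxxxxx -> Class A (1-126)
Class A, default mask 255.0.0.0 (/8)


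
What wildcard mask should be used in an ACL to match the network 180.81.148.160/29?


Subnet mask: 255.255.255.248
Wildcard = 255.255.255.255 - subnet mask
255 - 255 = 0
255 - 255 = 0
255 - 255 = 0
255 - 248 = 7
Wildcard: 0.0.0.7


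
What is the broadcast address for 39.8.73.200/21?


Network: 39.8.72.0/21
Host bits = 11
Set all host bits to 1:
Broadcast: 39.8.79.255


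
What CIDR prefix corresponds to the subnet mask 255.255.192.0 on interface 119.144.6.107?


Binary: 11111111.11111111.11000000.00000000
Count leading 1s
Prefix: /18


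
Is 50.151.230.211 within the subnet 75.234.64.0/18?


Subnet network: 75.234.64.0
Test IP AND mask: 50.151.192.0
No, 50.151.230.211 is not in 75.234.64.0/18


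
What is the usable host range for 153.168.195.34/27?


Network: 153.168.195.32
Broadcast: 153.168.195.63
First usable = network + 1
Last usable = broadcast - 1
Range: 153.168.195.33 to 153.168.195.62


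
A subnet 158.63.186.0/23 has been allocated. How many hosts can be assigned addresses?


Host bits = 32 - 23 = 9
Total addresses = 2^9 = 512
Usable = total - 2 (network and broadcast)
Usable hosts: 510


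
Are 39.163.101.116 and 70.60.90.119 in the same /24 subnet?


Mask: 255.255.255.0
39.163.101.116 AND mask = 39.163.101.0
70.60.90.119 AND mask = 70.60.90.0
No, different subnets (39.163.101.0 vs 70.60.90.0)


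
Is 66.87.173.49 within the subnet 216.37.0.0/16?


Subnet network: 216.37.0.0
Test IP AND mask: 66.87.0.0
No, 66.87.173.49 is not in 216.37.0.0/16


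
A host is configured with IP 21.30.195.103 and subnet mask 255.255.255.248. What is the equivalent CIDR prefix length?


Binary: 11111111.11111111.11111111.11111000
Count leading 1s
Prefix: /29


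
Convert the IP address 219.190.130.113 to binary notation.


219 = 11011011
190 = 10111110
130 = 10000010
113 = 01110001
Binary: 11011011.10111110.10000010.01110001


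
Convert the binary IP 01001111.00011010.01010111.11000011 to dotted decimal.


01001111 = 79
00011010 = 26
01010111 = 87
11000011 = 195
IP: 79.26.87.195


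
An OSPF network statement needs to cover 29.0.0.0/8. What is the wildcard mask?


Subnet mask: 255.0.0.0
Wildcard = 255.255.255.255 - subnet mask
255 - 255 = 0
255 - 0 = 255
255 - 0 = 255
255 - 0 = 255
Wildcard: 0.255.255.255


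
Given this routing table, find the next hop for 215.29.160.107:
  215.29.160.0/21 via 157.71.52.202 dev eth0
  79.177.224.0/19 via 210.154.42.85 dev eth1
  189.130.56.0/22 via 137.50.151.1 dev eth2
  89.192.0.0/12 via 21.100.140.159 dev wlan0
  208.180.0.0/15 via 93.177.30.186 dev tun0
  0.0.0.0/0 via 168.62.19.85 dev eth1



Longest prefix match for 215.29.160.107:
  /21 215.29.160.0: MATCH
  /19 79.177.224.0: no
  /22 189.130.56.0: no
  /12 89.192.0.0: no
  /15 208.180.0.0: no
  /0 0.0.0.0: MATCH
Selected: next-hop 157.71.52.202 via eth0 (matched /21)


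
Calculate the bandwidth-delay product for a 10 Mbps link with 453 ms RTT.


BDP = bandwidth * RTT
= 10 Mbps * 453 ms
= 10 * 1e6 * 453 / 1000 bits
= 4530000 bits
= 566250 bytes
= 552.9785 KB
BDP = 4530000 bits (566250 bytes)


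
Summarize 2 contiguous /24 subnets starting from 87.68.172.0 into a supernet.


Original prefix: /24
Number of subnets: 2 = 2^1
New prefix = 24 - 1 = 23
Supernet: 87.68.172.0/23


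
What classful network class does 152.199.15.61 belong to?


First octet: 152
Binary: 10011000
10xxxxxx -> Class B (128-191)
Class B, default mask 255.255.0.0 (/16)


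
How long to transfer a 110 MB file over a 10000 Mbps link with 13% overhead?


Effective throughput = 10000 * (1 - 13/100) = 8700 Mbps
File size in Mb = 110 * 8 = 880 Mb
Time = 880 / 8700
Time = 0.1011 seconds


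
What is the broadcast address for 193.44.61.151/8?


Network: 193.0.0.0/8
Host bits = 24
Set all host bits to 1:
Broadcast: 193.255.255.255


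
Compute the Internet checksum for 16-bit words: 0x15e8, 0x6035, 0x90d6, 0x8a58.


Sum all words (with carry folding):
+ 0x15e8 = 0x15e8
+ 0x6035 = 0x761d
+ 0x90d6 = 0x06f4
+ 0x8a58 = 0x914c
One's complement: ~0x914c
Checksum = 0x6eb3


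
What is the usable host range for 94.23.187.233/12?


Network: 94.16.0.0
Broadcast: 94.31.255.255
First usable = network + 1
Last usable = broadcast - 1
Range: 94.16.0.1 to 94.31.255.254


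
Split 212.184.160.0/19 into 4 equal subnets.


New prefix = 19 + 2 = 21
Each subnet has 2048 addresses
  212.184.160.0/21
  212.184.168.0/21
  212.184.176.0/21
  212.184.184.0/21
Subnets: 212.184.160.0/21, 212.184.168.0/21, 212.184.176.0/21, 212.184.184.0/21


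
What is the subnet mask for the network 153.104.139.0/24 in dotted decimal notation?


/24 means 24 network bits, 8 host bits
Binary: 11111111111111111111111100000000
Mask: 255.255.255.0


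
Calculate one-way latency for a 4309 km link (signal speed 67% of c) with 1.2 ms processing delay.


Speed = 0.67 * 3e5 km/s = 201000 km/s
Propagation delay = 4309 / 201000 = 0.0214 s = 21.4378 ms
Processing delay = 1.2 ms
Total one-way latency = 22.6378 ms


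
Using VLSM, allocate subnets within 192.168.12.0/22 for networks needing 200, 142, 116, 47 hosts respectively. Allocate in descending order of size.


200 hosts -> /24 (254 usable): 192.168.12.0/24
142 hosts -> /24 (254 usable): 192.168.13.0/24
116 hosts -> /25 (126 usable): 192.168.14.0/25
47 hosts -> /26 (62 usable): 192.168.14.128/26
Allocation: 192.168.12.0/24 (200 hosts, 254 usable); 192.168.13.0/24 (142 hosts, 254 usable); 192.168.14.0/25 (116 hosts, 126 usable); 192.168.14.128/26 (47 hosts, 62 usable)


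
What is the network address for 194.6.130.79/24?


IP:   11000010.00000110.10000010.01001111
Mask: 11111111.11111111.11111111.00000000
AND operation:
Net:  11000010.00000110.10000010.00000000
Network: 194.6.130.0/24


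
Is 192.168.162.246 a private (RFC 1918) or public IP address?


RFC 1918 private ranges:
  10.0.0.0/8 (10.0.0.0 - 10.255.255.255)
  172.16.0.0/12 (172.16.0.0 - 172.31.255.255)
  192.168.0.0/16 (192.168.0.0 - 192.168.255.255)
Private (in 192.168.0.0/16)


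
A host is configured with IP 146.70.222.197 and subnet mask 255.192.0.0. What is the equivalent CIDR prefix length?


Binary: 11111111.11000000.00000000.00000000
Count leading 1s
Prefix: /10


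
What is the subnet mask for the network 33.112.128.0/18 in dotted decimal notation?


/18 means 18 network bits, 14 host bits
Binary: 11111111111111111100000000000000
Mask: 255.255.192.0


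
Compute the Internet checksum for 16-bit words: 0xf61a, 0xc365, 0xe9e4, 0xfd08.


Sum all words (with carry folding):
+ 0xf61a = 0xf61a
+ 0xc365 = 0xb980
+ 0xe9e4 = 0xa365
+ 0xfd08 = 0xa06e
One's complement: ~0xa06e
Checksum = 0x5f91


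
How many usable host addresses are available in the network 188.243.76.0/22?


Host bits = 32 - 22 = 10
Total addresses = 2^10 = 1024
Usable = total - 2 (network and broadcast)
Usable hosts: 1022


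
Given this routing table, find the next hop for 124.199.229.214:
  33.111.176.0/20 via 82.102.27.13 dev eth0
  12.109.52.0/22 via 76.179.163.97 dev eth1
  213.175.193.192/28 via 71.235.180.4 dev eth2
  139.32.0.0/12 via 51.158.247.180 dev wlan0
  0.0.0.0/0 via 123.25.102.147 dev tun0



Longest prefix match for 124.199.229.214:
  /20 33.111.176.0: no
  /22 12.109.52.0: no
  /28 213.175.193.192: no
  /12 139.32.0.0: no
  /0 0.0.0.0: MATCH
Selected: next-hop 123.25.102.147 via tun0 (matched /0)


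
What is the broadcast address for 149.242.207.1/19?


Network: 149.242.192.0/19
Host bits = 13
Set all host bits to 1:
Broadcast: 149.242.223.255


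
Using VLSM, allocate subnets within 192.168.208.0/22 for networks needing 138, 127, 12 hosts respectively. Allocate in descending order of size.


138 hosts -> /24 (254 usable): 192.168.208.0/24
127 hosts -> /24 (254 usable): 192.168.209.0/24
12 hosts -> /28 (14 usable): 192.168.210.0/28
Allocation: 192.168.208.0/24 (138 hosts, 254 usable); 192.168.209.0/24 (127 hosts, 254 usable); 192.168.210.0/28 (12 hosts, 14 usable)


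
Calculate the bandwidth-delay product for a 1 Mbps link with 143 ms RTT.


BDP = bandwidth * RTT
= 1 Mbps * 143 ms
= 1 * 1e6 * 143 / 1000 bits
= 143000 bits
= 17875 bytes
= 17.4561 KB
BDP = 143000 bits (17875 bytes)


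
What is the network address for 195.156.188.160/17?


IP:   11000011.10011100.10111100.10100000
Mask: 11111111.11111111.10000000.00000000
AND operation:
Net:  11000011.10011100.10000000.00000000
Network: 195.156.128.0/17


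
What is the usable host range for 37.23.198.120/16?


Network: 37.23.0.0
Broadcast: 37.23.255.255
First usable = network + 1
Last usable = broadcast - 1
Range: 37.23.0.1 to 37.23.255.254


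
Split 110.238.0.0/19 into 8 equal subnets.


New prefix = 19 + 3 = 22
Each subnet has 1024 addresses
  110.238.0.0/22
  110.238.4.0/22
  110.238.8.0/22
  110.238.12.0/22
  110.238.16.0/22
  110.238.20.0/22
  110.238.24.0/22
  110.238.28.0/22
Subnets: 110.238.0.0/22, 110.238.4.0/22, 110.238.8.0/22, 110.238.12.0/22, 110.238.16.0/22, 110.238.20.0/22, 110.238.24.0/22, 110.238.28.0/22


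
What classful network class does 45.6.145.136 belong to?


First octet: 45
Binary: 00101101
0xxxxxxx -> Class A (1-126)
Class A, default mask 255.0.0.0 (/8)


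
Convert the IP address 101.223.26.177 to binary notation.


101 = 01100101
223 = 11011111
26 = 00011010
177 = 10110001
Binary: 01100101.11011111.00011010.10110001


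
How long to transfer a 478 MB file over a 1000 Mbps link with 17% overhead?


Effective throughput = 1000 * (1 - 17/100) = 830 Mbps
File size in Mb = 478 * 8 = 3824 Mb
Time = 3824 / 830
Time = 4.6072 seconds


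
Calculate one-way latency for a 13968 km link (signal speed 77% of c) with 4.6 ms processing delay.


Speed = 0.77 * 3e5 km/s = 231000 km/s
Propagation delay = 13968 / 231000 = 0.0605 s = 60.4675 ms
Processing delay = 4.6 ms
Total one-way latency = 65.0675 ms


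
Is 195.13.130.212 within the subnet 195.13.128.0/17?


Subnet network: 195.13.128.0
Test IP AND mask: 195.13.128.0
Yes, 195.13.130.212 is in 195.13.128.0/17


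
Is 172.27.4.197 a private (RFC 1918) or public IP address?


RFC 1918 private ranges:
  10.0.0.0/8 (10.0.0.0 - 10.255.255.255)
  172.16.0.0/12 (172.16.0.0 - 172.31.255.255)
  192.168.0.0/16 (192.168.0.0 - 192.168.255.255)
Private (in 172.16.0.0/12)


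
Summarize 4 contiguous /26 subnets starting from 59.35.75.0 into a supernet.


Original prefix: /26
Number of subnets: 4 = 2^2
New prefix = 26 - 2 = 24
Supernet: 59.35.75.0/24


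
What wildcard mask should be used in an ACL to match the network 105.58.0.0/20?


Subnet mask: 255.255.240.0
Wildcard = 255.255.255.255 - subnet mask
255 - 255 = 0
255 - 255 = 0
255 - 240 = 15
255 - 0 = 255
Wildcard: 0.0.15.255


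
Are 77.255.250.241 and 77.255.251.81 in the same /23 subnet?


Mask: 255.255.254.0
77.255.250.241 AND mask = 77.255.250.0
77.255.251.81 AND mask = 77.255.250.0
Yes, same subnet (77.255.250.0)


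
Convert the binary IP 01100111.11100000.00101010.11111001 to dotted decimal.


01100111 = 103
11100000 = 224
00101010 = 42
11111001 = 249
IP: 103.224.42.249


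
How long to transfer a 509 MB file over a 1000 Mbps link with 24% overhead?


Effective throughput = 1000 * (1 - 24/100) = 760 Mbps
File size in Mb = 509 * 8 = 4072 Mb
Time = 4072 / 760
Time = 5.3579 seconds


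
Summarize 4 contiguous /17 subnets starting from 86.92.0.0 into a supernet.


Original prefix: /17
Number of subnets: 4 = 2^2
New prefix = 17 - 2 = 15
Supernet: 86.92.0.0/15


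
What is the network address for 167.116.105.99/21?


IP:   10100111.01110100.01101001.01100011
Mask: 11111111.11111111.11111000.00000000
AND operation:
Net:  10100111.01110100.01101000.00000000
Network: 167.116.104.0/21


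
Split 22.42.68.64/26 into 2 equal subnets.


New prefix = 26 + 1 = 27
Each subnet has 32 addresses
  22.42.68.64/27
  22.42.68.96/27
Subnets: 22.42.68.64/27, 22.42.68.96/27


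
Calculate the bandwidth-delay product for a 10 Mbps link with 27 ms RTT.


BDP = bandwidth * RTT
= 10 Mbps * 27 ms
= 10 * 1e6 * 27 / 1000 bits
= 270000 bits
= 33750 bytes
= 32.959 KB
BDP = 270000 bits (33750 bytes)


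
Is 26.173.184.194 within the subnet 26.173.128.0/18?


Subnet network: 26.173.128.0
Test IP AND mask: 26.173.128.0
Yes, 26.173.184.194 is in 26.173.128.0/18


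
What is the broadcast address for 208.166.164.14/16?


Network: 208.166.0.0/16
Host bits = 16
Set all host bits to 1:
Broadcast: 208.166.255.255


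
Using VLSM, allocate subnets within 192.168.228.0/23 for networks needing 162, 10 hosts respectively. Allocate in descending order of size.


162 hosts -> /24 (254 usable): 192.168.228.0/24
10 hosts -> /28 (14 usable): 192.168.229.0/28
Allocation: 192.168.228.0/24 (162 hosts, 254 usable); 192.168.229.0/28 (10 hosts, 14 usable)


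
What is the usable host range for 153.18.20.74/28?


Network: 153.18.20.64
Broadcast: 153.18.20.79
First usable = network + 1
Last usable = broadcast - 1
Range: 153.18.20.65 to 153.18.20.78


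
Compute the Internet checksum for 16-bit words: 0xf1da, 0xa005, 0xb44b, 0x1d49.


Sum all words (with carry folding):
+ 0xf1da = 0xf1da
+ 0xa005 = 0x91e0
+ 0xb44b = 0x462c
+ 0x1d49 = 0x6375
One's complement: ~0x6375
Checksum = 0x9c8a


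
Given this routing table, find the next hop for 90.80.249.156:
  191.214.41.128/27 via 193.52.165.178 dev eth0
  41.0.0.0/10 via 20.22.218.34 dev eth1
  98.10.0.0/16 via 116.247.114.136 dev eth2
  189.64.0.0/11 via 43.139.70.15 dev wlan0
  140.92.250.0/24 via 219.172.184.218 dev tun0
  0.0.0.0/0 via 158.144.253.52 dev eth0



Longest prefix match for 90.80.249.156:
  /27 191.214.41.128: no
  /10 41.0.0.0: no
  /16 98.10.0.0: no
  /11 189.64.0.0: no
  /24 140.92.250.0: no
  /0 0.0.0.0: MATCH
Selected: next-hop 158.144.253.52 via eth0 (matched /0)


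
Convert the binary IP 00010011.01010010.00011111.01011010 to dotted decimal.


00010011 = 19
01010010 = 82
00011111 = 31
01011010 = 90
IP: 19.82.31.90


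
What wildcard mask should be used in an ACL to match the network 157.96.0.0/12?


Subnet mask: 255.240.0.0
Wildcard = 255.255.255.255 - subnet mask
255 - 255 = 0
255 - 240 = 15
255 - 0 = 255
255 - 0 = 255
Wildcard: 0.15.255.255


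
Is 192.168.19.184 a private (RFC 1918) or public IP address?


RFC 1918 private ranges:
  10.0.0.0/8 (10.0.0.0 - 10.255.255.255)
  172.16.0.0/12 (172.16.0.0 - 172.31.255.255)
  192.168.0.0/16 (192.168.0.0 - 192.168.255.255)
Private (in 192.168.0.0/16)


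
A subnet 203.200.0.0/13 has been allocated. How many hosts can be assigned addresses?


Host bits = 32 - 13 = 19
Total addresses = 2^19 = 524288
Usable = total - 2 (network and broadcast)
Usable hosts: 524286


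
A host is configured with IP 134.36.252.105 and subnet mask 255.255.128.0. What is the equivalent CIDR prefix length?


Binary: 11111111.11111111.10000000.00000000
Count leading 1s
Prefix: /17


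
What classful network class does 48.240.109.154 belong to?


First octet: 48
Binary: 00110000
0xxxxxxx -> Class A (1-126)
Class A, default mask 255.0.0.0 (/8)


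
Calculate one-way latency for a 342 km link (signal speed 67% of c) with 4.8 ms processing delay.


Speed = 0.67 * 3e5 km/s = 201000 km/s
Propagation delay = 342 / 201000 = 0.0017 s = 1.7015 ms
Processing delay = 4.8 ms
Total one-way latency = 6.5015 ms


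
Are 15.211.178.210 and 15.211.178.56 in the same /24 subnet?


Mask: 255.255.255.0
15.211.178.210 AND mask = 15.211.178.0
15.211.178.56 AND mask = 15.211.178.0
Yes, same subnet (15.211.178.0)


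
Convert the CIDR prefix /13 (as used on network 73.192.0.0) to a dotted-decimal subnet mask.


/13 means 13 network bits, 19 host bits
Binary: 11111111111110000000000000000000
Mask: 255.248.0.0


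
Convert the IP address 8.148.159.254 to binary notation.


8 = 00001000
148 = 10010100
159 = 10011111
254 = 11111110
Binary: 00001000.10010100.10011111.11111110


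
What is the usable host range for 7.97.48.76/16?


Network: 7.97.0.0
Broadcast: 7.97.255.255
First usable = network + 1
Last usable = broadcast - 1
Range: 7.97.0.1 to 7.97.255.254


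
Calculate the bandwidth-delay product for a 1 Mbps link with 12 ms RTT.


BDP = bandwidth * RTT
= 1 Mbps * 12 ms
= 1 * 1e6 * 12 / 1000 bits
= 12000 bits
= 1500 bytes
= 1.4648 KB
BDP = 12000 bits (1500 bytes)


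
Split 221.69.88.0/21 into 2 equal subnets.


New prefix = 21 + 1 = 22
Each subnet has 1024 addresses
  221.69.88.0/22
  221.69.92.0/22
Subnets: 221.69.88.0/22, 221.69.92.0/22


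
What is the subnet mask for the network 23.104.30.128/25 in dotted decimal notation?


/25 means 25 network bits, 7 host bits
Binary: 11111111111111111111111110000000
Mask: 255.255.255.128


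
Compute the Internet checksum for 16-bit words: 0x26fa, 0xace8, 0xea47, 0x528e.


Sum all words (with carry folding):
+ 0x26fa = 0x26fa
+ 0xace8 = 0xd3e2
+ 0xea47 = 0xbe2a
+ 0x528e = 0x10b9
One's complement: ~0x10b9
Checksum = 0xef46


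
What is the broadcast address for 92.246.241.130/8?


Network: 92.0.0.0/8
Host bits = 24
Set all host bits to 1:
Broadcast: 92.255.255.255


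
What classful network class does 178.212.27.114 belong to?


First octet: 178
Binary: 10110010
10xxxxxx -> Class B (128-191)
Class B, default mask 255.255.0.0 (/16)


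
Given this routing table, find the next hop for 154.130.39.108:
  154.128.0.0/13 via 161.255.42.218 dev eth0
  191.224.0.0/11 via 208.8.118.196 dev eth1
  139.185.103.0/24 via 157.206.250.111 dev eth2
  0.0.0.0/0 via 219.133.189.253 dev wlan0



Longest prefix match for 154.130.39.108:
  /13 154.128.0.0: MATCH
  /11 191.224.0.0: no
  /24 139.185.103.0: no
  /0 0.0.0.0: MATCH
Selected: next-hop 161.255.42.218 via eth0 (matched /13)


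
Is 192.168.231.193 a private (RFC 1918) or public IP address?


RFC 1918 private ranges:
  10.0.0.0/8 (10.0.0.0 - 10.255.255.255)
  172.16.0.0/12 (172.16.0.0 - 172.31.255.255)
  192.168.0.0/16 (192.168.0.0 - 192.168.255.255)
Private (in 192.168.0.0/16)


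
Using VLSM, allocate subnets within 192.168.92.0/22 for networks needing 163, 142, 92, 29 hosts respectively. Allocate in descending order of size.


163 hosts -> /24 (254 usable): 192.168.92.0/24
142 hosts -> /24 (254 usable): 192.168.93.0/24
92 hosts -> /25 (126 usable): 192.168.94.0/25
29 hosts -> /27 (30 usable): 192.168.94.128/27
Allocation: 192.168.92.0/24 (163 hosts, 254 usable); 192.168.93.0/24 (142 hosts, 254 usable); 192.168.94.0/25 (92 hosts, 126 usable); 192.168.94.128/27 (29 hosts, 30 usable)


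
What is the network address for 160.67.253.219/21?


IP:   10100000.01000011.11111101.11011011
Mask: 11111111.11111111.11111000.00000000
AND operation:
Net:  10100000.01000011.11111000.00000000
Network: 160.67.248.0/21


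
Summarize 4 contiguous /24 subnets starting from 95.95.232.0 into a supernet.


Original prefix: /24
Number of subnets: 4 = 2^2
New prefix = 24 - 2 = 22
Supernet: 95.95.232.0/22


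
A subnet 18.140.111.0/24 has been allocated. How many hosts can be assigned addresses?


Host bits = 32 - 24 = 8
Total addresses = 2^8 = 256
Usable = total - 2 (network and broadcast)
Usable hosts: 254


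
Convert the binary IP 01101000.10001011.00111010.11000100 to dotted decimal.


01101000 = 104
10001011 = 139
00111010 = 58
11000100 = 196
IP: 104.139.58.196


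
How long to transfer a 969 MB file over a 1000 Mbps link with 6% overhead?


Effective throughput = 1000 * (1 - 6/100) = 940 Mbps
File size in Mb = 969 * 8 = 7752 Mb
Time = 7752 / 940
Time = 8.2468 seconds


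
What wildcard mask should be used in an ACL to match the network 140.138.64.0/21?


Subnet mask: 255.255.248.0
Wildcard = 255.255.255.255 - subnet mask
255 - 255 = 0
255 - 255 = 0
255 - 248 = 7
255 - 0 = 255
Wildcard: 0.0.7.255


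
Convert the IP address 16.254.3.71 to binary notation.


16 = 00010000
254 = 11111110
3 = 00000011
71 = 01000111
Binary: 00010000.11111110.00000011.01000111


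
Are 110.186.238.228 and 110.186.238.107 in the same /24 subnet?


Mask: 255.255.255.0
110.186.238.228 AND mask = 110.186.238.0
110.186.238.107 AND mask = 110.186.238.0
Yes, same subnet (110.186.238.0)


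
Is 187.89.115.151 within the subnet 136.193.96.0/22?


Subnet network: 136.193.96.0
Test IP AND mask: 187.89.112.0
No, 187.89.115.151 is not in 136.193.96.0/22


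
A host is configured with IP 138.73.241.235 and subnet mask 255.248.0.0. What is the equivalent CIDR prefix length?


Binary: 11111111.11111000.00000000.00000000
Count leading 1s
Prefix: /13


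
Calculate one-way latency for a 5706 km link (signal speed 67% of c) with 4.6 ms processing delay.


Speed = 0.67 * 3e5 km/s = 201000 km/s
Propagation delay = 5706 / 201000 = 0.0284 s = 28.3881 ms
Processing delay = 4.6 ms
Total one-way latency = 32.9881 ms


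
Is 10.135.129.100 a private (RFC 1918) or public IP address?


RFC 1918 private ranges:
  10.0.0.0/8 (10.0.0.0 - 10.255.255.255)
  172.16.0.0/12 (172.16.0.0 - 172.31.255.255)
  192.168.0.0/16 (192.168.0.0 - 192.168.255.255)
Private (in 10.0.0.0/8)


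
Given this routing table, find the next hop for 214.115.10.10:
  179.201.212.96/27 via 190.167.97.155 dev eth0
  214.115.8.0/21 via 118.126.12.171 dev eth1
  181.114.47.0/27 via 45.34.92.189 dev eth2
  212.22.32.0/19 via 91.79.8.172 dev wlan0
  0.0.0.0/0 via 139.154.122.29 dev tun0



Longest prefix match for 214.115.10.10:
  /27 179.201.212.96: no
  /21 214.115.8.0: MATCH
  /27 181.114.47.0: no
  /19 212.22.32.0: no
  /0 0.0.0.0: MATCH
Selected: next-hop 118.126.12.171 via eth1 (matched /21)


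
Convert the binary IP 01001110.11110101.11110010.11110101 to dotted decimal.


01001110 = 78
11110101 = 245
11110010 = 242
11110101 = 245
IP: 78.245.242.245


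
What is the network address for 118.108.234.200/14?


IP:   01110110.01101100.11101010.11001000
Mask: 11111111.11111100.00000000.00000000
AND operation:
Net:  01110110.01101100.00000000.00000000
Network: 118.108.0.0/14


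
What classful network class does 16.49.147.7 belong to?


First octet: 16
Binary: 00010000
0xxxxxxx -> Class A (1-126)
Class A, default mask 255.0.0.0 (/8)


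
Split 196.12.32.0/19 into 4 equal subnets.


New prefix = 19 + 2 = 21
Each subnet has 2048 addresses
  196.12.32.0/21
  196.12.40.0/21
  196.12.48.0/21
  196.12.56.0/21
Subnets: 196.12.32.0/21, 196.12.40.0/21, 196.12.48.0/21, 196.12.56.0/21


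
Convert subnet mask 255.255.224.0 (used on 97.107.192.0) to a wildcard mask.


Subnet mask: 255.255.224.0
Wildcard = 255.255.255.255 - subnet mask
255 - 255 = 0
255 - 255 = 0
255 - 224 = 31
255 - 0 = 255
Wildcard: 0.0.31.255


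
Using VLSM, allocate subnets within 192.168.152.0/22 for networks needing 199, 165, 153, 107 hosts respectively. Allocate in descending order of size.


199 hosts -> /24 (254 usable): 192.168.152.0/24
165 hosts -> /24 (254 usable): 192.168.153.0/24
153 hosts -> /24 (254 usable): 192.168.154.0/24
107 hosts -> /25 (126 usable): 192.168.155.0/25
Allocation: 192.168.152.0/24 (199 hosts, 254 usable); 192.168.153.0/24 (165 hosts, 254 usable); 192.168.154.0/24 (153 hosts, 254 usable); 192.168.155.0/25 (107 hosts, 126 usable)


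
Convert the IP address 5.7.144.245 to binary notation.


5 = 00000101
7 = 00000111
144 = 10010000
245 = 11110101
Binary: 00000101.00000111.10010000.11110101


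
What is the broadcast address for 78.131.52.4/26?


Network: 78.131.52.0/26
Host bits = 6
Set all host bits to 1:
Broadcast: 78.131.52.63


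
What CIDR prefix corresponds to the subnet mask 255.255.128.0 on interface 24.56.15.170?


Binary: 11111111.11111111.10000000.00000000
Count leading 1s
Prefix: /17


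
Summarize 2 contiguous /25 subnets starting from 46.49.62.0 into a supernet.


Original prefix: /25
Number of subnets: 2 = 2^1
New prefix = 25 - 1 = 24
Supernet: 46.49.62.0/24


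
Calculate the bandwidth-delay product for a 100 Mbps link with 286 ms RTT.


BDP = bandwidth * RTT
= 100 Mbps * 286 ms
= 100 * 1e6 * 286 / 1000 bits
= 28600000 bits
= 3575000 bytes
= 3491.2109 KB
BDP = 28600000 bits (3575000 bytes)


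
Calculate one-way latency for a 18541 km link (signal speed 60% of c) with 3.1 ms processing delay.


Speed = 0.6 * 3e5 km/s = 180000 km/s
Propagation delay = 18541 / 180000 = 0.103 s = 103.0056 ms
Processing delay = 3.1 ms
Total one-way latency = 106.1056 ms


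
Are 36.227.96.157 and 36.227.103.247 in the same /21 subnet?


Mask: 255.255.248.0
36.227.96.157 AND mask = 36.227.96.0
36.227.103.247 AND mask = 36.227.96.0
Yes, same subnet (36.227.96.0)


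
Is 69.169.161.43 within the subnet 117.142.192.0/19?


Subnet network: 117.142.192.0
Test IP AND mask: 69.169.160.0
No, 69.169.161.43 is not in 117.142.192.0/19


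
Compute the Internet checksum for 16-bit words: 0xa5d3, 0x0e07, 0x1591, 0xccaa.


Sum all words (with carry folding):
+ 0xa5d3 = 0xa5d3
+ 0x0e07 = 0xb3da
+ 0x1591 = 0xc96b
+ 0xccaa = 0x9616
One's complement: ~0x9616
Checksum = 0x69e9


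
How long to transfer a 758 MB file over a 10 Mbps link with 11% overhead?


Effective throughput = 10 * (1 - 11/100) = 8.9 Mbps
File size in Mb = 758 * 8 = 6064 Mb
Time = 6064 / 8.9
Time = 681.3483 seconds


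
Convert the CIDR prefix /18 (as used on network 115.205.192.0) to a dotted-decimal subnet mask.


/18 means 18 network bits, 14 host bits
Binary: 11111111111111111100000000000000
Mask: 255.255.192.0


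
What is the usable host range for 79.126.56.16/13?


Network: 79.120.0.0
Broadcast: 79.127.255.255
First usable = network + 1
Last usable = broadcast - 1
Range: 79.120.0.1 to 79.127.255.254


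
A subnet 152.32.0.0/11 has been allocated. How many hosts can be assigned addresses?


Host bits = 32 - 11 = 21
Total addresses = 2^21 = 2097152
Usable = total - 2 (network and broadcast)
Usable hosts: 2097150


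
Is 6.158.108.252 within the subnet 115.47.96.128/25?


Subnet network: 115.47.96.128
Test IP AND mask: 6.158.108.128
No, 6.158.108.252 is not in 115.47.96.128/25


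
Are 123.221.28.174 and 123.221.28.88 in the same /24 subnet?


Mask: 255.255.255.0
123.221.28.174 AND mask = 123.221.28.0
123.221.28.88 AND mask = 123.221.28.0
Yes, same subnet (123.221.28.0)


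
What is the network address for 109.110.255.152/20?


IP:   01101101.01101110.11111111.10011000
Mask: 11111111.11111111.11110000.00000000
AND operation:
Net:  01101101.01101110.11110000.00000000
Network: 109.110.240.0/20


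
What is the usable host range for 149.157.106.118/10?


Network: 149.128.0.0
Broadcast: 149.191.255.255
First usable = network + 1
Last usable = broadcast - 1
Range: 149.128.0.1 to 149.191.255.254


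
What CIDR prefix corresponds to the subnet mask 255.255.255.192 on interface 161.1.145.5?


Binary: 11111111.11111111.11111111.11000000
Count leading 1s
Prefix: /26


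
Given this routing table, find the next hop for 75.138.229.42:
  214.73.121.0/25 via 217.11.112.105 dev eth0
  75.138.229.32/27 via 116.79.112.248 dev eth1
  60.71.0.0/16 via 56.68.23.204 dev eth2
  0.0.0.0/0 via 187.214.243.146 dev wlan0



Longest prefix match for 75.138.229.42:
  /25 214.73.121.0: no
  /27 75.138.229.32: MATCH
  /16 60.71.0.0: no
  /0 0.0.0.0: MATCH
Selected: next-hop 116.79.112.248 via eth1 (matched /27)


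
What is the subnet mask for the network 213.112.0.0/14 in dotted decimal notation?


/14 means 14 network bits, 18 host bits
Binary: 11111111111111000000000000000000
Mask: 255.252.0.0


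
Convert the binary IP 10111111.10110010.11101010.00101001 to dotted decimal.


10111111 = 191
10110010 = 178
11101010 = 234
00101001 = 41
IP: 191.178.234.41


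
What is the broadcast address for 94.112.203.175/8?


Network: 94.0.0.0/8
Host bits = 24
Set all host bits to 1:
Broadcast: 94.255.255.255


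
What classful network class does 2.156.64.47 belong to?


First octet: 2
Binary: 00000010
0xxxxxxx -> Class A (1-126)
Class A, default mask 255.0.0.0 (/8)


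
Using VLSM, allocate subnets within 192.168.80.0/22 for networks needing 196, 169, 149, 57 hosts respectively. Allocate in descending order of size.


196 hosts -> /24 (254 usable): 192.168.80.0/24
169 hosts -> /24 (254 usable): 192.168.81.0/24
149 hosts -> /24 (254 usable): 192.168.82.0/24
57 hosts -> /26 (62 usable): 192.168.83.0/26
Allocation: 192.168.80.0/24 (196 hosts, 254 usable); 192.168.81.0/24 (169 hosts, 254 usable); 192.168.82.0/24 (149 hosts, 254 usable); 192.168.83.0/26 (57 hosts, 62 usable)


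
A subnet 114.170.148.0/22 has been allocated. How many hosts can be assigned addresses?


Host bits = 32 - 22 = 10
Total addresses = 2^10 = 1024
Usable = total - 2 (network and broadcast)
Usable hosts: 1022


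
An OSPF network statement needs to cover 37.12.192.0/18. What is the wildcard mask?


Subnet mask: 255.255.192.0
Wildcard = 255.255.255.255 - subnet mask
255 - 255 = 0
255 - 255 = 0
255 - 192 = 63
255 - 0 = 255
Wildcard: 0.0.63.255


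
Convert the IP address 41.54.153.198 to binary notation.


41 = 00101001
54 = 00110110
153 = 10011001
198 = 11000110
Binary: 00101001.00110110.10011001.11000110


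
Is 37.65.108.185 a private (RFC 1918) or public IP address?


RFC 1918 private ranges:
  10.0.0.0/8 (10.0.0.0 - 10.255.255.255)
  172.16.0.0/12 (172.16.0.0 - 172.31.255.255)
  192.168.0.0/16 (192.168.0.0 - 192.168.255.255)
Public (not in any RFC 1918 range)


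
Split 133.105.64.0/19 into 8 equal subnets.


New prefix = 19 + 3 = 22
Each subnet has 1024 addresses
  133.105.64.0/22
  133.105.68.0/22
  133.105.72.0/22
  133.105.76.0/22
  133.105.80.0/22
  133.105.84.0/22
  133.105.88.0/22
  133.105.92.0/22
Subnets: 133.105.64.0/22, 133.105.68.0/22, 133.105.72.0/22, 133.105.76.0/22, 133.105.80.0/22, 133.105.84.0/22, 133.105.88.0/22, 133.105.92.0/22


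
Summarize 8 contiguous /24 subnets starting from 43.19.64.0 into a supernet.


Original prefix: /24
Number of subnets: 8 = 2^3
New prefix = 24 - 3 = 21
Supernet: 43.19.64.0/21


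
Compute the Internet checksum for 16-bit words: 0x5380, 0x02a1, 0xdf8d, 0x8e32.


Sum all words (with carry folding):
+ 0x5380 = 0x5380
+ 0x02a1 = 0x5621
+ 0xdf8d = 0x35af
+ 0x8e32 = 0xc3e1
One's complement: ~0xc3e1
Checksum = 0x3c1e


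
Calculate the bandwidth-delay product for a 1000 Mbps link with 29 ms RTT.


BDP = bandwidth * RTT
= 1000 Mbps * 29 ms
= 1000 * 1e6 * 29 / 1000 bits
= 29000000 bits
= 3625000 bytes
= 3540.0391 KB
BDP = 29000000 bits (3625000 bytes)


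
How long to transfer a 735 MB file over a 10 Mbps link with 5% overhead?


Effective throughput = 10 * (1 - 5/100) = 9.5 Mbps
File size in Mb = 735 * 8 = 5880 Mb
Time = 5880 / 9.5
Time = 618.9474 seconds


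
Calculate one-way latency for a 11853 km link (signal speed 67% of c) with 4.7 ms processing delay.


Speed = 0.67 * 3e5 km/s = 201000 km/s
Propagation delay = 11853 / 201000 = 0.059 s = 58.9701 ms
Processing delay = 4.7 ms
Total one-way latency = 63.6701 ms


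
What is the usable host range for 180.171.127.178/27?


Network: 180.171.127.160
Broadcast: 180.171.127.191
First usable = network + 1
Last usable = broadcast - 1
Range: 180.171.127.161 to 180.171.127.190


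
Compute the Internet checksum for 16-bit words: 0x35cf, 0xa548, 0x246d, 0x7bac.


Sum all words (with carry folding):
+ 0x35cf = 0x35cf
+ 0xa548 = 0xdb17
+ 0x246d = 0xff84
+ 0x7bac = 0x7b31
One's complement: ~0x7b31
Checksum = 0x84ce


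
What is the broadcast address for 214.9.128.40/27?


Network: 214.9.128.32/27
Host bits = 5
Set all host bits to 1:
Broadcast: 214.9.128.63


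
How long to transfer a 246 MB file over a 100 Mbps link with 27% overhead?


Effective throughput = 100 * (1 - 27/100) = 73 Mbps
File size in Mb = 246 * 8 = 1968 Mb
Time = 1968 / 73
Time = 26.9589 seconds


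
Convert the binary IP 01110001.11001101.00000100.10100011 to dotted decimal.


01110001 = 113
11001101 = 205
00000100 = 4
10100011 = 163
IP: 113.205.4.163


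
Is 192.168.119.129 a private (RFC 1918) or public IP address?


RFC 1918 private ranges:
  10.0.0.0/8 (10.0.0.0 - 10.255.255.255)
  172.16.0.0/12 (172.16.0.0 - 172.31.255.255)
  192.168.0.0/16 (192.168.0.0 - 192.168.255.255)
Private (in 192.168.0.0/16)


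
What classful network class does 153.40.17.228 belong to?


First octet: 153
Binary: 10011001
10xxxxxx -> Class B (128-191)
Class B, default mask 255.255.0.0 (/16)


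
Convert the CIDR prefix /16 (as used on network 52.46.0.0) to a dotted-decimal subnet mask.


/16 means 16 network bits, 16 host bits
Binary: 11111111111111110000000000000000
Mask: 255.255.0.0


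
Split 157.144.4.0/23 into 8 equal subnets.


New prefix = 23 + 3 = 26
Each subnet has 64 addresses
  157.144.4.0/26
  157.144.4.64/26
  157.144.4.128/26
  157.144.4.192/26
  157.144.5.0/26
  157.144.5.64/26
  157.144.5.128/26
  157.144.5.192/26
Subnets: 157.144.4.0/26, 157.144.4.64/26, 157.144.4.128/26, 157.144.4.192/26, 157.144.5.0/26, 157.144.5.64/26, 157.144.5.128/26, 157.144.5.192/26


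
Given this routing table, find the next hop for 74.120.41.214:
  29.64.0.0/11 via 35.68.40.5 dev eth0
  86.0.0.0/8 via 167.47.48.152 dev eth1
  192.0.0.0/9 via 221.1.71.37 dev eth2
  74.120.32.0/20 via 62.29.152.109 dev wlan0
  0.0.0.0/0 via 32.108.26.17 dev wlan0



Longest prefix match for 74.120.41.214:
  /11 29.64.0.0: no
  /8 86.0.0.0: no
  /9 192.0.0.0: no
  /20 74.120.32.0: MATCH
  /0 0.0.0.0: MATCH
Selected: next-hop 62.29.152.109 via wlan0 (matched /20)


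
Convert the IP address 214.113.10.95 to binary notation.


214 = 11010110
113 = 01110001
10 = 00001010
95 = 01011111
Binary: 11010110.01110001.00001010.01011111


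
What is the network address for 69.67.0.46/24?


IP:   01000101.01000011.00000000.00101110
Mask: 11111111.11111111.11111111.00000000
AND operation:
Net:  01000101.01000011.00000000.00000000
Network: 69.67.0.0/24


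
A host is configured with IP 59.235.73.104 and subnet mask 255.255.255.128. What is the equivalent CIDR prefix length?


Binary: 11111111.11111111.11111111.10000000
Count leading 1s
Prefix: /25


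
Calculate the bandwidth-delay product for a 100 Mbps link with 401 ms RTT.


BDP = bandwidth * RTT
= 100 Mbps * 401 ms
= 100 * 1e6 * 401 / 1000 bits
= 40100000 bits
= 5012500 bytes
= 4895.0195 KB
BDP = 40100000 bits (5012500 bytes)


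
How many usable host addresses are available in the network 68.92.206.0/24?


Host bits = 32 - 24 = 8
Total addresses = 2^8 = 256
Usable = total - 2 (network and broadcast)
Usable hosts: 254


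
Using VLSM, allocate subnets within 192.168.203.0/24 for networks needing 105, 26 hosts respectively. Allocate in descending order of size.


105 hosts -> /25 (126 usable): 192.168.203.0/25
26 hosts -> /27 (30 usable): 192.168.203.128/27
Allocation: 192.168.203.0/25 (105 hosts, 126 usable); 192.168.203.128/27 (26 hosts, 30 usable)


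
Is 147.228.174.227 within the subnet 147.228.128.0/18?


Subnet network: 147.228.128.0
Test IP AND mask: 147.228.128.0
Yes, 147.228.174.227 is in 147.228.128.0/18


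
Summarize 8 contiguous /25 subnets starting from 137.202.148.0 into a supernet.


Original prefix: /25
Number of subnets: 8 = 2^3
New prefix = 25 - 3 = 22
Supernet: 137.202.148.0/22


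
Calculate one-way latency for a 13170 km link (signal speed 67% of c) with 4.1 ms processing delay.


Speed = 0.67 * 3e5 km/s = 201000 km/s
Propagation delay = 13170 / 201000 = 0.0655 s = 65.5224 ms
Processing delay = 4.1 ms
Total one-way latency = 69.6224 ms


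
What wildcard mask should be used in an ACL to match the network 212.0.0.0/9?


Subnet mask: 255.128.0.0
Wildcard = 255.255.255.255 - subnet mask
255 - 255 = 0
255 - 128 = 127
255 - 0 = 255
255 - 0 = 255
Wildcard: 0.127.255.255


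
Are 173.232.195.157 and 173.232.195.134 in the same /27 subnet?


Mask: 255.255.255.224
173.232.195.157 AND mask = 173.232.195.128
173.232.195.134 AND mask = 173.232.195.128
Yes, same subnet (173.232.195.128)


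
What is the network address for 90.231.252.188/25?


IP:   01011010.11100111.11111100.10111100
Mask: 11111111.11111111.11111111.10000000
AND operation:
Net:  01011010.11100111.11111100.10000000
Network: 90.231.252.128/25


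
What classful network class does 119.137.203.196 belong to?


First octet: 119
Binary: 01110111
0xxxxxxx -> Class A (1-126)
Class A, default mask 255.0.0.0 (/8)


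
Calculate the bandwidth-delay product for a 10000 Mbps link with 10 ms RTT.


BDP = bandwidth * RTT
= 10000 Mbps * 10 ms
= 10000 * 1e6 * 10 / 1000 bits
= 100000000 bits
= 12500000 bytes
= 12207.0312 KB
BDP = 100000000 bits (12500000 bytes)
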